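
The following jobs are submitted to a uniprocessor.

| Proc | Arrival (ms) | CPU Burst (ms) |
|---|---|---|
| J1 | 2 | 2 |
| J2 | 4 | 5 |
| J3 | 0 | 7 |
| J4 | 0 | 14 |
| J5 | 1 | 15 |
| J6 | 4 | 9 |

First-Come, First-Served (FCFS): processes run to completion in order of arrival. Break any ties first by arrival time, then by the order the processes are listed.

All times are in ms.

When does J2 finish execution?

Timeline: | J3 0-7 | J4 7-21 | J5 21-36 | J1 36-38 | J2 38-43 | J6 43-52 |
Completion: J1=38  J2=43  J3=7  J4=21  J5=36  J6=52
Turnaround (C−A): J1=36  J2=39  J3=7  J4=21  J5=35  J6=48

43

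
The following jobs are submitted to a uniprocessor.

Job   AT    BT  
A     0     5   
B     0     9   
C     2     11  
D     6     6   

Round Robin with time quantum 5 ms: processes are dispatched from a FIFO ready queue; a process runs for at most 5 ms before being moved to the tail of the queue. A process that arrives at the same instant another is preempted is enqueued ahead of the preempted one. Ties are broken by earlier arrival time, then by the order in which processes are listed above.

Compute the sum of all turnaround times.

Timeline: | A 0-5 | B 5-10 | C 10-15 | D 15-20 | B 20-24 | C 24-29 | D 29-30 | C 30-31 |
Completion: A=5  B=24  C=31  D=30
Turnaround (C−A): A=5  B=24  C=29  D=24
Turnaround = completion − arrival: A=5, B=24, C=29, D=24
Total turnaround = 5 + 24 + 29 + 24 = 82

82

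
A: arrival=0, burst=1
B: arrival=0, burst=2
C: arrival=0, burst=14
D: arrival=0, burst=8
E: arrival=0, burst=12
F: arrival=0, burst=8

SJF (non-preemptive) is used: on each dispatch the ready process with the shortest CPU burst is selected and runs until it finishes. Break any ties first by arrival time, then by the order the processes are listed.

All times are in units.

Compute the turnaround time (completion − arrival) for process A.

Schedule: | A 0-1 | B 1-3 | D 3-11 | F 11-19 | E 19-31 | C 31-45 |
Completion: A=1  B=3  C=45  D=11  E=31  F=19
Turnaround (C−A): A=1  B=3  C=45  D=11  E=31  F=19
Turnaround(A) = completion − arrival = 1 − 0 = 1

1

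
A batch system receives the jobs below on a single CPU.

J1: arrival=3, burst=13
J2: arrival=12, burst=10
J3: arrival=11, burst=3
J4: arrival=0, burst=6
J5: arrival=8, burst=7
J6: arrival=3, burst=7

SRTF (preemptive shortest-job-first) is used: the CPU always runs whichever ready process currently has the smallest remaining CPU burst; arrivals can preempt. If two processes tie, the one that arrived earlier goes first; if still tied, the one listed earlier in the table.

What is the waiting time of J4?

Gantt: | J4 0-6 | J6 6-13 | J3 13-16 | J5 16-23 | J2 23-33 | J1 33-46 |
Completion: J1=46  J2=33  J3=16  J4=6  J5=23  J6=13
Turnaround (C−A): J1=43  J2=21  J3=5  J4=6  J5=15  J6=10
Waiting(J4) = turnaround − burst = 6 − 6 = 0

0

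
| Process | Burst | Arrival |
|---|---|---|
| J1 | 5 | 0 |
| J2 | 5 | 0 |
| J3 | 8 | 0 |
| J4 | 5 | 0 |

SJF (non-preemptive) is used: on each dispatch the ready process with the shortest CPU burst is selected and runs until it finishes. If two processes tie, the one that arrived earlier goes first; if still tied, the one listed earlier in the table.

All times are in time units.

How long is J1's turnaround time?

Gantt: | J1 0-5 | J2 5-10 | J4 10-15 | J3 15-23 |
Completion: J1=5  J2=10  J3=23  J4=15
Turnaround(J1) = completion − arrival = 5 − 0 = 5

5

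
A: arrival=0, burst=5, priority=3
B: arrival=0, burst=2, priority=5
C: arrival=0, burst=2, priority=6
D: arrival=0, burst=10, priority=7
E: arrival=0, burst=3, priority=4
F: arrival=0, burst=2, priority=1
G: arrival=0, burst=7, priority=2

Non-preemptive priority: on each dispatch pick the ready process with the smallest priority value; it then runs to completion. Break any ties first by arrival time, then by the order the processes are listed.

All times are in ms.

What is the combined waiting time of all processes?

Gantt: | F 0-2 | G 2-9 | A 9-14 | E 14-17 | B 17-19 | C 19-21 | D 21-31 |
Completion: A=14  B=19  C=21  D=31  E=17  F=2  G=9
Waiting = turnaround − burst: A=9, B=17, C=19, D=21, E=14, F=0, G=2
Total waiting = 9 + 17 + 19 + 21 + 14 + 0 + 2 = 82

82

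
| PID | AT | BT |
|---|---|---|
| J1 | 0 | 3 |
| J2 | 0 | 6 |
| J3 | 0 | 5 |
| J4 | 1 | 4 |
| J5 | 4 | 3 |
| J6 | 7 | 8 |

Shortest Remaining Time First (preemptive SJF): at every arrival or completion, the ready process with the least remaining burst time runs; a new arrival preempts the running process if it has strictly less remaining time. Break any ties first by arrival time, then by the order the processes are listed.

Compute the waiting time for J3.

Schedule: | J1 0-3 | J4 3-7 | J5 7-10 | J3 10-15 | J2 15-21 | J6 21-29 |
Completion: J1=3  J2=21  J3=15  J4=7  J5=10  J6=29
Turnaround (C−A): J1=3  J2=21  J3=15  J4=6  J5=6  J6=22
Waiting(J3) = turnaround − burst = 15 − 5 = 10

10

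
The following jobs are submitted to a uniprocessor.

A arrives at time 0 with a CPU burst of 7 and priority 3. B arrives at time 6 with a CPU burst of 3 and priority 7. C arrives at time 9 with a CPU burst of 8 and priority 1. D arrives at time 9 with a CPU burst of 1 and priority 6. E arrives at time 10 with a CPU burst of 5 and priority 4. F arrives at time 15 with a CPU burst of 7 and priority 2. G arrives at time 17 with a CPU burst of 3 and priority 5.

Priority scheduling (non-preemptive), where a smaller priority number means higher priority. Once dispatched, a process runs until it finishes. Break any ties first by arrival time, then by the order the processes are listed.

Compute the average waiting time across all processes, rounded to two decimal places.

Timeline: | A 0-7 | B 7-10 | C 10-18 | F 18-25 | E 25-30 | G 30-33 | D 33-34 |
Completion: A=7  B=10  C=18  D=34  E=30  F=25  G=33
Turnaround (C−A): A=7  B=4  C=9  D=25  E=20  F=10  G=16
Waiting times: A=0, B=1, C=1, D=24, E=15, F=3, G=13
Average waiting = (0+1+1+24+15+3+13) / 7 = 57/7 = 8.14

8.14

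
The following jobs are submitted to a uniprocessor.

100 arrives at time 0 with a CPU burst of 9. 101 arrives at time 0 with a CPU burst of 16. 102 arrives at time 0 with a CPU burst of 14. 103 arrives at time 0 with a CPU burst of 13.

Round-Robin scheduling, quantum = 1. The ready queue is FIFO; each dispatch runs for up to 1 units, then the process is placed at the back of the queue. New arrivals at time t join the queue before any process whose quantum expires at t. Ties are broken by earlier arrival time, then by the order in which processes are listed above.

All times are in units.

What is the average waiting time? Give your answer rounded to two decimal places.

32.75

Schedule: | 100 0-1 | 101 1-2 | 102 2-3 | 103 3-4 | 100 4-5 | 101 5-6 | 102 6-7 | 103 7-8 | 100 8-9 | 101 9-10 | 102 10-11 | 103 11-12 | 100 12-13 | 101 13-14 | 102 14-15 | 103 15-16 | 100 16-17 | 101 17-18 | 102 18-19 | 103 19-20 | 100 20-21 | 101 21-22 | 102 22-23 | 103 23-24 | 100 24-25 | 101 25-26 | 102 26-27 | 103 27-28 | 100 28-29 | 101 29-30 | 102 30-31 | 103 31-32 | 100 32-33 | 101 33-34 | 102 34-35 | 103 35-36 | 101 36-37 | 102 37-38 | 103 38-39 | 101 39-40 | 102 40-41 | 103 41-42 | 101 42-43 | 102 43-44 | 103 44-45 | 101 45-46 | 102 46-47 | 103 47-48 | 101 48-49 | 102 49-50 | 101 50-52 |
Completion: 100=33  101=52  102=50  103=48
Turnaround (C−A): 100=33  101=52  102=50  103=48
Waiting times: 100=24, 101=36, 102=36, 103=35
Average waiting = (24+36+36+35) / 4 = 131/4 = 32.75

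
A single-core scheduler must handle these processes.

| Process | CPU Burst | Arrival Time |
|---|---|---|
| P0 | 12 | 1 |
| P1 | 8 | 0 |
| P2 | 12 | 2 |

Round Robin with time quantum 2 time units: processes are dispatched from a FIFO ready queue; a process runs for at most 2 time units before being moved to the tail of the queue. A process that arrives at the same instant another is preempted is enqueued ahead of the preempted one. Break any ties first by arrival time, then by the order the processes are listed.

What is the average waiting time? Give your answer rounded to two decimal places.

Timeline: | P1 0-2 | P0 2-4 | P2 4-6 | P1 6-8 | P0 8-10 | P2 10-12 | P1 12-14 | P0 14-16 | P2 16-18 | P1 18-20 | P0 20-22 | P2 22-24 | P0 24-26 | P2 26-28 | P0 28-30 | P2 30-32 |
Completion: P0=30  P1=20  P2=32
Waiting times: P0=17, P1=12, P2=18
Average waiting = (17+12+18) / 3 = 47/3 = 15.67

15.67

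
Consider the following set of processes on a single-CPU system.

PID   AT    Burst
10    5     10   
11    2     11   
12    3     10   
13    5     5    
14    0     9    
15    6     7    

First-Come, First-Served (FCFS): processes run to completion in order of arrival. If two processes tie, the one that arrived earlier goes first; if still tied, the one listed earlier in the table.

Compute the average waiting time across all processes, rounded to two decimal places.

20.50

Schedule: | 14 0-9 | 11 9-20 | 12 20-30 | 10 30-40 | 13 40-45 | 15 45-52 |
Completion: 10=40  11=20  12=30  13=45  14=9  15=52
Turnaround (C−A): 10=35  11=18  12=27  13=40  14=9  15=46
Waiting times: 10=25, 11=7, 12=17, 13=35, 14=0, 15=39
Average waiting = (25+7+17+35+0+39) / 6 = 123/6 = 20.50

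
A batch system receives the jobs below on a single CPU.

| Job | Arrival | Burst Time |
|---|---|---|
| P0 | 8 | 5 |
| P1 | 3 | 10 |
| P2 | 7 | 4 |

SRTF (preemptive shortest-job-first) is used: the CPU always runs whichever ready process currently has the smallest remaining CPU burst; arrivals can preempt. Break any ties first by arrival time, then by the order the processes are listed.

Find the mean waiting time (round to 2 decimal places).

4.00

Timeline: | idle 0-3 | P1 3-7 | P2 7-11 | P0 11-16 | P1 16-22 |
Completion: P0=16  P1=22  P2=11
Waiting times: P0=3, P1=9, P2=0
Average waiting = (3+9+0) / 3 = 12/3 = 4.00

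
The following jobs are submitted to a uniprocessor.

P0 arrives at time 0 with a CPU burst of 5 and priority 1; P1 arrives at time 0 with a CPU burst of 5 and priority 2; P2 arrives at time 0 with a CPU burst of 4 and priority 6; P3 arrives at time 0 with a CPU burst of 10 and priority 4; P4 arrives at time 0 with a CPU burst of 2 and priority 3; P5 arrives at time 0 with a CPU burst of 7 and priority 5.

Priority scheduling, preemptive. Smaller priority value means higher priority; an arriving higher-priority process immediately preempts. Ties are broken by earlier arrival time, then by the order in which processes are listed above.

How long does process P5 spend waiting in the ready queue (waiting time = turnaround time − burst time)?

22

Gantt: | P0 0-5 | P1 5-10 | P4 10-12 | P3 12-22 | P5 22-29 | P2 29-33 |
Completion: P0=5  P1=10  P2=33  P3=22  P4=12  P5=29
Waiting(P5) = turnaround − burst = 29 − 7 = 22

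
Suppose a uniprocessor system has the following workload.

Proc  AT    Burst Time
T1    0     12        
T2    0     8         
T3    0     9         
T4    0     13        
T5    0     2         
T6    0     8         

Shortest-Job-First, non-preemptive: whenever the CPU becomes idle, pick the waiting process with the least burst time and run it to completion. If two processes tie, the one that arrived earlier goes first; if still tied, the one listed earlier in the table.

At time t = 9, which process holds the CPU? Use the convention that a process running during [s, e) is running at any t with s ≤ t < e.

T2

Timeline: | T5 0-2 | T2 2-10 | T6 10-18 | T3 18-27 | T1 27-39 | T4 39-52 |
Completion: T1=39  T2=10  T3=27  T4=52  T5=2  T6=18
Turnaround (C−A): T1=39  T2=10  T3=27  T4=52  T5=2  T6=18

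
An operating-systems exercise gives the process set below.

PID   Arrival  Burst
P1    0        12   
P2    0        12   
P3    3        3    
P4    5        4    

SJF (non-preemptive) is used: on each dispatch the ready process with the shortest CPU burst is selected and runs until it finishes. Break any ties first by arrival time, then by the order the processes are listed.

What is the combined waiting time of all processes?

38

Schedule: | P1 0-12 | P3 12-15 | P4 15-19 | P2 19-31 |
Completion: P1=12  P2=31  P3=15  P4=19
Turnaround (C−A): P1=12  P2=31  P3=12  P4=14
Waiting = turnaround − burst: P1=0, P2=19, P3=9, P4=10
Total waiting = 0 + 19 + 9 + 10 = 38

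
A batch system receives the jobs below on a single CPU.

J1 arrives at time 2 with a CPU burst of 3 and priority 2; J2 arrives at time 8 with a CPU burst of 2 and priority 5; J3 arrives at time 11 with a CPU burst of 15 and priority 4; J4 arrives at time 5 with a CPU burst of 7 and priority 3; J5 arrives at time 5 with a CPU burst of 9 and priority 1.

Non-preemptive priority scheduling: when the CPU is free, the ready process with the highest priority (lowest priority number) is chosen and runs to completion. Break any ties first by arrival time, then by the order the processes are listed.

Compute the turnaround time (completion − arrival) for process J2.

30

Timeline: | idle 0-2 | J1 2-5 | J5 5-14 | J4 14-21 | J3 21-36 | J2 36-38 |
Completion: J1=5  J2=38  J3=36  J4=21  J5=14
Turnaround(J2) = completion − arrival = 38 − 8 = 30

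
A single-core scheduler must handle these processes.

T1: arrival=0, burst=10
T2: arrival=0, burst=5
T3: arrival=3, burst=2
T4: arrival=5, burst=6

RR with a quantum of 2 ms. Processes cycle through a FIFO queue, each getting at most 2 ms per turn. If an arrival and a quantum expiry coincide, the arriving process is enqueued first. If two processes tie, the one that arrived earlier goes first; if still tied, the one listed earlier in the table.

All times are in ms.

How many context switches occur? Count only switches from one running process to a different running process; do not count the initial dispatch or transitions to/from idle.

11

Schedule: | T1 0-2 | T2 2-4 | T1 4-6 | T3 6-8 | T2 8-10 | T4 10-12 | T1 12-14 | T2 14-15 | T4 15-17 | T1 17-19 | T4 19-21 | T1 21-23 |
Completion: T1=23  T2=15  T3=8  T4=21
Turnaround (C−A): T1=23  T2=15  T3=5  T4=16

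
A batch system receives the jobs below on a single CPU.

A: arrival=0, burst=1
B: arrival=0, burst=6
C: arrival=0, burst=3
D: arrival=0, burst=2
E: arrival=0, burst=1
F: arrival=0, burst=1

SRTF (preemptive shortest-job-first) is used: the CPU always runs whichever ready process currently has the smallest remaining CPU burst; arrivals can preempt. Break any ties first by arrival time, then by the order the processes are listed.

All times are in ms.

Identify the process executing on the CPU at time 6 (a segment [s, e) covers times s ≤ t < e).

C

Timeline: | A 0-1 | E 1-2 | F 2-3 | D 3-5 | C 5-8 | B 8-14 |
Completion: A=1  B=14  C=8  D=5  E=2  F=3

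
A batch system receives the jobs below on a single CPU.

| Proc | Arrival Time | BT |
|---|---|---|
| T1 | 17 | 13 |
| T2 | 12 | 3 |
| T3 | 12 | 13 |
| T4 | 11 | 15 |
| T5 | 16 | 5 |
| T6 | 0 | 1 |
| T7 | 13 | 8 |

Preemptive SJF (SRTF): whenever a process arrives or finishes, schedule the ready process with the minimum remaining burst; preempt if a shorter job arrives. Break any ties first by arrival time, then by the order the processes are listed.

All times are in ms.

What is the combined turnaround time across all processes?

Timeline: | T6 0-1 | idle 1-11 | T4 11-12 | T2 12-15 | T7 15-16 | T5 16-21 | T7 21-28 | T3 28-41 | T1 41-54 | T4 54-68 |
Completion: T1=54  T2=15  T3=41  T4=68  T5=21  T6=1  T7=28
Turnaround (C−A): T1=37  T2=3  T3=29  T4=57  T5=5  T6=1  T7=15
Turnaround = completion − arrival: T1=37, T2=3, T3=29, T4=57, T5=5, T6=1, T7=15
Total turnaround = 37 + 3 + 29 + 57 + 5 + 1 + 15 = 147

147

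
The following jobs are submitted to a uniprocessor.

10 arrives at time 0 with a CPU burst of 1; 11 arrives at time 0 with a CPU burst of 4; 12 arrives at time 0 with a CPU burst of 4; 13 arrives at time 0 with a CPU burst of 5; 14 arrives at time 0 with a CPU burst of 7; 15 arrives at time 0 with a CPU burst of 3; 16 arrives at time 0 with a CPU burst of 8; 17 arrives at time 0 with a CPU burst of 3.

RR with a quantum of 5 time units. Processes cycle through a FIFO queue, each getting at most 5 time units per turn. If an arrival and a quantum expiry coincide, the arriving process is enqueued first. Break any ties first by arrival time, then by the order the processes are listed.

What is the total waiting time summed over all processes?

Timeline: | 10 0-1 | 11 1-5 | 12 5-9 | 13 9-14 | 14 14-19 | 15 19-22 | 16 22-27 | 17 27-30 | 14 30-32 | 16 32-35 |
Completion: 10=1  11=5  12=9  13=14  14=32  15=22  16=35  17=30
Turnaround (C−A): 10=1  11=5  12=9  13=14  14=32  15=22  16=35  17=30
Waiting = turnaround − burst: 10=0, 11=1, 12=5, 13=9, 14=25, 15=19, 16=27, 17=27
Total waiting = 0 + 1 + 5 + 9 + 25 + 19 + 27 + 27 = 113

113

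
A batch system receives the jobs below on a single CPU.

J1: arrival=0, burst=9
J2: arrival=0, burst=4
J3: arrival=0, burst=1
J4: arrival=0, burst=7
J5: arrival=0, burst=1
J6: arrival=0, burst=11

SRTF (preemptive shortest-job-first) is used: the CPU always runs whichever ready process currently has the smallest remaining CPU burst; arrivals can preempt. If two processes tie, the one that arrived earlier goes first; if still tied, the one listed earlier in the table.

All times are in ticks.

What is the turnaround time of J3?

Timeline: | J3 0-1 | J5 1-2 | J2 2-6 | J4 6-13 | J1 13-22 | J6 22-33 |
Completion: J1=22  J2=6  J3=1  J4=13  J5=2  J6=33
Turnaround(J3) = completion − arrival = 1 − 0 = 1

1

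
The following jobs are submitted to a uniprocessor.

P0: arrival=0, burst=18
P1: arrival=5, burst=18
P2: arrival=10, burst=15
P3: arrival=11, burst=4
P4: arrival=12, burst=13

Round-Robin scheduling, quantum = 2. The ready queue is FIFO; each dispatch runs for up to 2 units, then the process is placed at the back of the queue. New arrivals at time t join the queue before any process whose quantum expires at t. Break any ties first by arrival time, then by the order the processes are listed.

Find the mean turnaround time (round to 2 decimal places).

48.40

Schedule: | P0 0-6 | P1 6-8 | P0 8-10 | P1 10-12 | P2 12-14 | P0 14-16 | P3 16-18 | P4 18-20 | P1 20-22 | P2 22-24 | P0 24-26 | P3 26-28 | P4 28-30 | P1 30-32 | P2 32-34 | P0 34-36 | P4 36-38 | P1 38-40 | P2 40-42 | P0 42-44 | P4 44-46 | P1 46-48 | P2 48-50 | P0 50-52 | P4 52-54 | P1 54-56 | P2 56-58 | P4 58-60 | P1 60-62 | P2 62-64 | P4 64-65 | P1 65-67 | P2 67-68 |
Completion: P0=52  P1=67  P2=68  P3=28  P4=65
Turnaround times: P0=52, P1=62, P2=58, P3=17, P4=53
Average turnaround = (52+62+58+17+53) / 5 = 242/5 = 48.40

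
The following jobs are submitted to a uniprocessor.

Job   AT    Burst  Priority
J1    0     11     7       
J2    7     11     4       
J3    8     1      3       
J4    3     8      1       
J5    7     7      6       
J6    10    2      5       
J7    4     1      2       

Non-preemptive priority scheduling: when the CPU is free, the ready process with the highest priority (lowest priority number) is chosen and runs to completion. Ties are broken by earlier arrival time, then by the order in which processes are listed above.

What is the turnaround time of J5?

34

Timeline: | J1 0-11 | J4 11-19 | J7 19-20 | J3 20-21 | J2 21-32 | J6 32-34 | J5 34-41 |
Completion: J1=11  J2=32  J3=21  J4=19  J5=41  J6=34  J7=20
Turnaround(J5) = completion − arrival = 41 − 7 = 34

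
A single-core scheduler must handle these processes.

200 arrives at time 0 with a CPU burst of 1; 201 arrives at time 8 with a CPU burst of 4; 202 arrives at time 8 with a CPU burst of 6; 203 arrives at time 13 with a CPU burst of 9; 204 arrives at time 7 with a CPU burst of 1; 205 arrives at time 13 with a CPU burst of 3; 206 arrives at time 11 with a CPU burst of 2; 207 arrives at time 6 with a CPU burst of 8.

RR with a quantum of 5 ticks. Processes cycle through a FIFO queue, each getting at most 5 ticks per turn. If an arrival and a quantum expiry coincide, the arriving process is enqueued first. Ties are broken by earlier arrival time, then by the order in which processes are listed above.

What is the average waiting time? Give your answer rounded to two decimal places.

10.75

Schedule: | 200 0-1 | idle 1-6 | 207 6-11 | 204 11-12 | 201 12-16 | 202 16-21 | 206 21-23 | 207 23-26 | 203 26-31 | 205 31-34 | 202 34-35 | 203 35-39 |
Completion: 200=1  201=16  202=35  203=39  204=12  205=34  206=23  207=26
Turnaround (C−A): 200=1  201=8  202=27  203=26  204=5  205=21  206=12  207=20
Waiting times: 200=0, 201=4, 202=21, 203=17, 204=4, 205=18, 206=10, 207=12
Average waiting = (0+4+21+17+4+18+10+12) / 8 = 86/8 = 10.75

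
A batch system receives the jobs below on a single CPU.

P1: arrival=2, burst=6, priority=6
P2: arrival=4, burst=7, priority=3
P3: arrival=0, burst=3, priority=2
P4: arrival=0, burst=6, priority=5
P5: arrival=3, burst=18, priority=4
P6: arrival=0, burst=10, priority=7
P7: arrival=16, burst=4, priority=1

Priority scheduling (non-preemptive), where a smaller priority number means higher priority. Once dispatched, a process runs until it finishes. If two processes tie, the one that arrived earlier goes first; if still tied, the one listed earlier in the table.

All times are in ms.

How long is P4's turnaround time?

Gantt: | P3 0-3 | P5 3-21 | P7 21-25 | P2 25-32 | P4 32-38 | P1 38-44 | P6 44-54 |
Completion: P1=44  P2=32  P3=3  P4=38  P5=21  P6=54  P7=25
Turnaround (C−A): P1=42  P2=28  P3=3  P4=38  P5=18  P6=54  P7=9
Turnaround(P4) = completion − arrival = 38 − 0 = 38

38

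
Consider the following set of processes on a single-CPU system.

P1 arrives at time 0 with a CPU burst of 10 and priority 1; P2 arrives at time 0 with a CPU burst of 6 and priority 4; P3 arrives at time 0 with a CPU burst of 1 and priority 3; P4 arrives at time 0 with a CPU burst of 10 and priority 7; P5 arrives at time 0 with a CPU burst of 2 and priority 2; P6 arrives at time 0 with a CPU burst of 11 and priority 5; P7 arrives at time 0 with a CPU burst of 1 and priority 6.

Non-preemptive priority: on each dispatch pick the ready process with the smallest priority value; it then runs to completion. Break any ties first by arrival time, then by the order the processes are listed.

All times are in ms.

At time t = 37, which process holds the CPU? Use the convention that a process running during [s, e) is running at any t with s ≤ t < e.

P4

Gantt: | P1 0-10 | P5 10-12 | P3 12-13 | P2 13-19 | P6 19-30 | P7 30-31 | P4 31-41 |
Completion: P1=10  P2=19  P3=13  P4=41  P5=12  P6=30  P7=31
Turnaround (C−A): P1=10  P2=19  P3=13  P4=41  P5=12  P6=30  P7=31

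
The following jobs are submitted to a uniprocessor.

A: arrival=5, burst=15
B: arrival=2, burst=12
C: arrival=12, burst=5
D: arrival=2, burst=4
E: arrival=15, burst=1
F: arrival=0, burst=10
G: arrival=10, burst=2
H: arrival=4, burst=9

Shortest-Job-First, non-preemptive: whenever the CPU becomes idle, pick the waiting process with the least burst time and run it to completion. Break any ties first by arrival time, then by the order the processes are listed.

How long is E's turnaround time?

2

Schedule: | F 0-10 | G 10-12 | D 12-16 | E 16-17 | C 17-22 | H 22-31 | B 31-43 | A 43-58 |
Completion: A=58  B=43  C=22  D=16  E=17  F=10  G=12  H=31
Turnaround (C−A): A=53  B=41  C=10  D=14  E=2  F=10  G=2  H=27
Turnaround(E) = completion − arrival = 17 − 15 = 2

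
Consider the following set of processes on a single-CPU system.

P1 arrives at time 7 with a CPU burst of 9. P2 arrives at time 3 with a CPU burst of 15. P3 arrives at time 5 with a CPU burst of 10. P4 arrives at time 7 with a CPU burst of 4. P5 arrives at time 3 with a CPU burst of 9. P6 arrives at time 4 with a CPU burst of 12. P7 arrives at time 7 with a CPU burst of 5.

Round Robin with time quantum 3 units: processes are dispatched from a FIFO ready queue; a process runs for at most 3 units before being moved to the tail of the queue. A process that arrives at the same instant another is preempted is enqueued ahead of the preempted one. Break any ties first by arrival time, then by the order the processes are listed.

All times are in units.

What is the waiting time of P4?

Gantt: | idle 0-3 | P2 3-6 | P5 6-9 | P6 9-12 | P3 12-15 | P2 15-18 | P1 18-21 | P4 21-24 | P7 24-27 | P5 27-30 | P6 30-33 | P3 33-36 | P2 36-39 | P1 39-42 | P4 42-43 | P7 43-45 | P5 45-48 | P6 48-51 | P3 51-54 | P2 54-57 | P1 57-60 | P6 60-63 | P3 63-64 | P2 64-67 |
Completion: P1=60  P2=67  P3=64  P4=43  P5=48  P6=63  P7=45
Waiting(P4) = turnaround − burst = 36 − 4 = 32

32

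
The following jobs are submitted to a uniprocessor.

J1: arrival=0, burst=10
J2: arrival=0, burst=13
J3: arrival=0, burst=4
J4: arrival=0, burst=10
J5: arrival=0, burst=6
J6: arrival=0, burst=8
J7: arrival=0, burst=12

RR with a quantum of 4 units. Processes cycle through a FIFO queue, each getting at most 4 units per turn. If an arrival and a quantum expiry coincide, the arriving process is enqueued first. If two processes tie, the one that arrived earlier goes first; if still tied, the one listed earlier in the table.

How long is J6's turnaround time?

46

Timeline: | J1 0-4 | J2 4-8 | J3 8-12 | J4 12-16 | J5 16-20 | J6 20-24 | J7 24-28 | J1 28-32 | J2 32-36 | J4 36-40 | J5 40-42 | J6 42-46 | J7 46-50 | J1 50-52 | J2 52-56 | J4 56-58 | J7 58-62 | J2 62-63 |
Completion: J1=52  J2=63  J3=12  J4=58  J5=42  J6=46  J7=62
Turnaround (C−A): J1=52  J2=63  J3=12  J4=58  J5=42  J6=46  J7=62
Turnaround(J6) = completion − arrival = 46 − 0 = 46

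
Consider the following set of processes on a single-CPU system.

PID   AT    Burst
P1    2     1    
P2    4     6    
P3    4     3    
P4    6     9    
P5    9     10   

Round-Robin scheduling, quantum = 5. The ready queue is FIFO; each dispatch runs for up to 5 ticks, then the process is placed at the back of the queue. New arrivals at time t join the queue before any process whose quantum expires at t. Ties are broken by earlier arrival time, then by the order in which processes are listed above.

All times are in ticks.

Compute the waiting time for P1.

Timeline: | idle 0-2 | P1 2-3 | idle 3-4 | P2 4-9 | P3 9-12 | P4 12-17 | P5 17-22 | P2 22-23 | P4 23-27 | P5 27-32 |
Completion: P1=3  P2=23  P3=12  P4=27  P5=32
Turnaround (C−A): P1=1  P2=19  P3=8  P4=21  P5=23
Waiting(P1) = turnaround − burst = 1 − 1 = 0

0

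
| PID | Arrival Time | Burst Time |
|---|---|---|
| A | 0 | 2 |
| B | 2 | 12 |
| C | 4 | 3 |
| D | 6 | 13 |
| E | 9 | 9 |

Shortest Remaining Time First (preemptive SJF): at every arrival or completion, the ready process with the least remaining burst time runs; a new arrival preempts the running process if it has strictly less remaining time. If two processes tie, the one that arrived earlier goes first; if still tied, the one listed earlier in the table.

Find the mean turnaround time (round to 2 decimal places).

Gantt: | A 0-2 | B 2-4 | C 4-7 | B 7-17 | E 17-26 | D 26-39 |
Completion: A=2  B=17  C=7  D=39  E=26
Turnaround (C−A): A=2  B=15  C=3  D=33  E=17
Turnaround times: A=2, B=15, C=3, D=33, E=17
Average turnaround = (2+15+3+33+17) / 5 = 70/5 = 14.00

14.00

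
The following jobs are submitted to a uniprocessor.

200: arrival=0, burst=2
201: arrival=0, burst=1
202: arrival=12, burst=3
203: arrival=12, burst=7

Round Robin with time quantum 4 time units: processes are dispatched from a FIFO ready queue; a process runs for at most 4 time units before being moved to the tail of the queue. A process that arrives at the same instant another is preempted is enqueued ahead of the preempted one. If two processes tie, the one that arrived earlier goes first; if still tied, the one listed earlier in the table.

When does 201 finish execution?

3

Gantt: | 200 0-2 | 201 2-3 | idle 3-12 | 202 12-15 | 203 15-22 |
Completion: 200=2  201=3  202=15  203=22
Turnaround (C−A): 200=2  201=3  202=3  203=10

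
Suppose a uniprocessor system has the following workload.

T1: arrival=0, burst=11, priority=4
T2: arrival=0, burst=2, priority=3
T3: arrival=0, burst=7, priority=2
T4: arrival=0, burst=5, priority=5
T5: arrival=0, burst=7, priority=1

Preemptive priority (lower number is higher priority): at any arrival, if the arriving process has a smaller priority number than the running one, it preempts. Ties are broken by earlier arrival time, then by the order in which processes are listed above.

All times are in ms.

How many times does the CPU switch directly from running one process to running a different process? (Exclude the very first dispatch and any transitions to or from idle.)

4

Schedule: | T5 0-7 | T3 7-14 | T2 14-16 | T1 16-27 | T4 27-32 |
Completion: T1=27  T2=16  T3=14  T4=32  T5=7
Turnaround (C−A): T1=27  T2=16  T3=14  T4=32  T5=7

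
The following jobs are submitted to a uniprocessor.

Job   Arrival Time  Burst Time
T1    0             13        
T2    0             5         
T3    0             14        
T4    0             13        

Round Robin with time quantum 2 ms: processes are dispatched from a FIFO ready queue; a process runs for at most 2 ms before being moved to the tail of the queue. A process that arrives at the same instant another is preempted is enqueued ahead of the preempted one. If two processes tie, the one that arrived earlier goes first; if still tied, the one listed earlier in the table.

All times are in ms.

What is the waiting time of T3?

30

Timeline: | T1 0-2 | T2 2-4 | T3 4-6 | T4 6-8 | T1 8-10 | T2 10-12 | T3 12-14 | T4 14-16 | T1 16-18 | T2 18-19 | T3 19-21 | T4 21-23 | T1 23-25 | T3 25-27 | T4 27-29 | T1 29-31 | T3 31-33 | T4 33-35 | T1 35-37 | T3 37-39 | T4 39-41 | T1 41-42 | T3 42-44 | T4 44-45 |
Completion: T1=42  T2=19  T3=44  T4=45
Waiting(T3) = turnaround − burst = 44 − 14 = 30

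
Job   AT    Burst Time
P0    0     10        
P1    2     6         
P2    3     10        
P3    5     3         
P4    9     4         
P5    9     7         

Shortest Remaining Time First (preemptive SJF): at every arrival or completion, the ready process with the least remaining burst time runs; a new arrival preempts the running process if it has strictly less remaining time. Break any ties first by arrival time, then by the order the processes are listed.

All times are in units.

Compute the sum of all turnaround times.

98

Schedule: | P0 0-2 | P1 2-8 | P3 8-11 | P4 11-15 | P5 15-22 | P0 22-30 | P2 30-40 |
Completion: P0=30  P1=8  P2=40  P3=11  P4=15  P5=22
Turnaround (C−A): P0=30  P1=6  P2=37  P3=6  P4=6  P5=13
Turnaround = completion − arrival: P0=30, P1=6, P2=37, P3=6, P4=6, P5=13
Total turnaround = 30 + 6 + 37 + 6 + 6 + 13 = 98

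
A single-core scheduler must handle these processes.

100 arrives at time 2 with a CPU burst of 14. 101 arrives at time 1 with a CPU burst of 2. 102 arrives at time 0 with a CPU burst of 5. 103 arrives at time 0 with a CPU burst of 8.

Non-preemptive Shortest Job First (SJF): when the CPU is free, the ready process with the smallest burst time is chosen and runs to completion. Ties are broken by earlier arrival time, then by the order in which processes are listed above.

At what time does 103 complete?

15

Gantt: | 102 0-5 | 101 5-7 | 103 7-15 | 100 15-29 |
Completion: 100=29  101=7  102=5  103=15
Turnaround (C−A): 100=27  101=6  102=5  103=15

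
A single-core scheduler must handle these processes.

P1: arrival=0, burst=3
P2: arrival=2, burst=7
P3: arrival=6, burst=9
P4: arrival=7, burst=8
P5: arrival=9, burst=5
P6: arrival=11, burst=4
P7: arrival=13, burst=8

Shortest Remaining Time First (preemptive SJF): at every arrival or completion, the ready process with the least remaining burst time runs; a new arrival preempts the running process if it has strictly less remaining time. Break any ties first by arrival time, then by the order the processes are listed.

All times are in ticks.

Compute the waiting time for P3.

Schedule: | P1 0-3 | P2 3-10 | P5 10-15 | P6 15-19 | P4 19-27 | P7 27-35 | P3 35-44 |
Completion: P1=3  P2=10  P3=44  P4=27  P5=15  P6=19  P7=35
Turnaround (C−A): P1=3  P2=8  P3=38  P4=20  P5=6  P6=8  P7=22
Waiting(P3) = turnaround − burst = 38 − 9 = 29

29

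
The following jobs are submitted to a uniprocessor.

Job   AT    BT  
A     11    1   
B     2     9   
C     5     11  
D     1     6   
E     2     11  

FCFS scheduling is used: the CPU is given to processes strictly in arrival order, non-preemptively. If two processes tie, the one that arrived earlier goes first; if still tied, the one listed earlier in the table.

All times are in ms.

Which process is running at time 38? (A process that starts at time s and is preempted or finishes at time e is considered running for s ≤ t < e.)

Schedule: | idle 0-1 | D 1-7 | B 7-16 | E 16-27 | C 27-38 | A 38-39 |
Completion: A=39  B=16  C=38  D=7  E=27
Turnaround (C−A): A=28  B=14  C=33  D=6  E=25

A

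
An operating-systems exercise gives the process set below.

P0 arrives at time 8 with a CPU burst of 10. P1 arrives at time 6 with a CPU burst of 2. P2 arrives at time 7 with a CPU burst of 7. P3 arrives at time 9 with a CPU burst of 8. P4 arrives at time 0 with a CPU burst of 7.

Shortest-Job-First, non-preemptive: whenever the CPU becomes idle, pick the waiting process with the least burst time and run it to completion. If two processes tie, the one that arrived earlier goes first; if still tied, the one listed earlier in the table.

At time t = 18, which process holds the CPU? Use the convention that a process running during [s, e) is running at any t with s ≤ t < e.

P3

Gantt: | P4 0-7 | P1 7-9 | P2 9-16 | P3 16-24 | P0 24-34 |
Completion: P0=34  P1=9  P2=16  P3=24  P4=7
Turnaround (C−A): P0=26  P1=3  P2=9  P3=15  P4=7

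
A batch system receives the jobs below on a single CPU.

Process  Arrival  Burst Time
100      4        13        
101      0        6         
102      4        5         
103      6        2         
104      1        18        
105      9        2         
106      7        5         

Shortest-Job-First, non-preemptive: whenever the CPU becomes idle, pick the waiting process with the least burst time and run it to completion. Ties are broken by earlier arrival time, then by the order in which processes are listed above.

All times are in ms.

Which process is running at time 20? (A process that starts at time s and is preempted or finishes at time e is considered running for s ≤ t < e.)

Timeline: | 101 0-6 | 103 6-8 | 102 8-13 | 105 13-15 | 106 15-20 | 100 20-33 | 104 33-51 |
Completion: 100=33  101=6  102=13  103=8  104=51  105=15  106=20

100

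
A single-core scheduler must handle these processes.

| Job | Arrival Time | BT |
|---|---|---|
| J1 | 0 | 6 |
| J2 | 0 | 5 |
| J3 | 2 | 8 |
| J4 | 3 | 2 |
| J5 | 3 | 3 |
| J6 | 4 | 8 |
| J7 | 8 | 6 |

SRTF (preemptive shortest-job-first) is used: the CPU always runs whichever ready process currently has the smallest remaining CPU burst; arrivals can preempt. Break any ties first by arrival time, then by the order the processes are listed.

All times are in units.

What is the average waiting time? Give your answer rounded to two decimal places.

Gantt: | J2 0-5 | J4 5-7 | J5 7-10 | J1 10-16 | J7 16-22 | J3 22-30 | J6 30-38 |
Completion: J1=16  J2=5  J3=30  J4=7  J5=10  J6=38  J7=22
Turnaround (C−A): J1=16  J2=5  J3=28  J4=4  J5=7  J6=34  J7=14
Waiting times: J1=10, J2=0, J3=20, J4=2, J5=4, J6=26, J7=8
Average waiting = (10+0+20+2+4+26+8) / 7 = 70/7 = 10.00

10.00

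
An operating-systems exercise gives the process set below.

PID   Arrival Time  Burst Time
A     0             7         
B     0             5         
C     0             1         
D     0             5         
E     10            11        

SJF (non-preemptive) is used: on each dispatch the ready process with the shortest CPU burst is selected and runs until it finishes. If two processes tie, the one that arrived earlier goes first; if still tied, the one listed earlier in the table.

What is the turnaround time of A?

Gantt: | C 0-1 | B 1-6 | D 6-11 | A 11-18 | E 18-29 |
Completion: A=18  B=6  C=1  D=11  E=29
Turnaround(A) = completion − arrival = 18 − 0 = 18

18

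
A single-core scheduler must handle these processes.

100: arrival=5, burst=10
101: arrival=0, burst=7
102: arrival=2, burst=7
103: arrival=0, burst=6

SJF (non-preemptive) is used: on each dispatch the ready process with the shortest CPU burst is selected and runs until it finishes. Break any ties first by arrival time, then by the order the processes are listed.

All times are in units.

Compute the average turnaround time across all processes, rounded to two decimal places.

Timeline: | 103 0-6 | 101 6-13 | 102 13-20 | 100 20-30 |
Completion: 100=30  101=13  102=20  103=6
Turnaround (C−A): 100=25  101=13  102=18  103=6
Turnaround times: 100=25, 101=13, 102=18, 103=6
Average turnaround = (25+13+18+6) / 4 = 62/4 = 15.50

15.50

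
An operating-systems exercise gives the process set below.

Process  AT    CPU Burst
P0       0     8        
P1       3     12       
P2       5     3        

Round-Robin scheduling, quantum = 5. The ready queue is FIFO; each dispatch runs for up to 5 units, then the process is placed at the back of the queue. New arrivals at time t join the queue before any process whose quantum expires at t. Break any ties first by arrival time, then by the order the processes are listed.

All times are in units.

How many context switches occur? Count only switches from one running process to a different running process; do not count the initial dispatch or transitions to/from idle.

Timeline: | P0 0-5 | P1 5-10 | P2 10-13 | P0 13-16 | P1 16-23 |
Completion: P0=16  P1=23  P2=13
Turnaround (C−A): P0=16  P1=20  P2=8

4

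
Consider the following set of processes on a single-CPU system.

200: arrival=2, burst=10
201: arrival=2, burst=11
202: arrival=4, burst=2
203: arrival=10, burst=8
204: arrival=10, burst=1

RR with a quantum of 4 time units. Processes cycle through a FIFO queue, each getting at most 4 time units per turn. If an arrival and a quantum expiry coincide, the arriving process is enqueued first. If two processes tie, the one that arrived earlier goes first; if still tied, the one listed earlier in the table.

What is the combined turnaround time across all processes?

Timeline: | idle 0-2 | 200 2-6 | 201 6-10 | 202 10-12 | 200 12-16 | 203 16-20 | 204 20-21 | 201 21-25 | 200 25-27 | 203 27-31 | 201 31-34 |
Completion: 200=27  201=34  202=12  203=31  204=21
Turnaround = completion − arrival: 200=25, 201=32, 202=8, 203=21, 204=11
Total turnaround = 25 + 32 + 8 + 21 + 11 = 97

97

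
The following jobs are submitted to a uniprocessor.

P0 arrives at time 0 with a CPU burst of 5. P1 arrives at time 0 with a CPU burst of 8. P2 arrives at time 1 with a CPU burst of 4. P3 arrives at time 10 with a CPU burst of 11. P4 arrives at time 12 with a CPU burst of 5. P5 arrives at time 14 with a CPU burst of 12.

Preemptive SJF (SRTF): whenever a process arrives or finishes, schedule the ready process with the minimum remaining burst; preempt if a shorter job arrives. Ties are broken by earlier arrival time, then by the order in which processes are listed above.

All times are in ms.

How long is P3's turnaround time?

23

Timeline: | P0 0-5 | P2 5-9 | P1 9-17 | P4 17-22 | P3 22-33 | P5 33-45 |
Completion: P0=5  P1=17  P2=9  P3=33  P4=22  P5=45
Turnaround (C−A): P0=5  P1=17  P2=8  P3=23  P4=10  P5=31
Turnaround(P3) = completion − arrival = 33 − 10 = 23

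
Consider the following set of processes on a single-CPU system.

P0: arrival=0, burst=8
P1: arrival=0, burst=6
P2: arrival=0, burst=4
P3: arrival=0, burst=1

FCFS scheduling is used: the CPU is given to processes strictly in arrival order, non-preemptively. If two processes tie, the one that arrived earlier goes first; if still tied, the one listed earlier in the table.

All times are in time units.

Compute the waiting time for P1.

8

Schedule: | P0 0-8 | P1 8-14 | P2 14-18 | P3 18-19 |
Completion: P0=8  P1=14  P2=18  P3=19
Turnaround (C−A): P0=8  P1=14  P2=18  P3=19
Waiting(P1) = turnaround − burst = 14 − 6 = 8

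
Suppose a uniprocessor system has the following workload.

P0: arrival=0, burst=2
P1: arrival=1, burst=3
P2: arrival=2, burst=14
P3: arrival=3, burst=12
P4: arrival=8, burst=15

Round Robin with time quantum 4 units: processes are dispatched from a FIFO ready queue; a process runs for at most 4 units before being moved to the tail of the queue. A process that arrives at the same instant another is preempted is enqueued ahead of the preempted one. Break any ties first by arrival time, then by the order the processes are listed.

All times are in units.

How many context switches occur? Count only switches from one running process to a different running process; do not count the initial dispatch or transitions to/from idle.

12

Gantt: | P0 0-2 | P1 2-5 | P2 5-9 | P3 9-13 | P4 13-17 | P2 17-21 | P3 21-25 | P4 25-29 | P2 29-33 | P3 33-37 | P4 37-41 | P2 41-43 | P4 43-46 |
Completion: P0=2  P1=5  P2=43  P3=37  P4=46
Turnaround (C−A): P0=2  P1=4  P2=41  P3=34  P4=38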